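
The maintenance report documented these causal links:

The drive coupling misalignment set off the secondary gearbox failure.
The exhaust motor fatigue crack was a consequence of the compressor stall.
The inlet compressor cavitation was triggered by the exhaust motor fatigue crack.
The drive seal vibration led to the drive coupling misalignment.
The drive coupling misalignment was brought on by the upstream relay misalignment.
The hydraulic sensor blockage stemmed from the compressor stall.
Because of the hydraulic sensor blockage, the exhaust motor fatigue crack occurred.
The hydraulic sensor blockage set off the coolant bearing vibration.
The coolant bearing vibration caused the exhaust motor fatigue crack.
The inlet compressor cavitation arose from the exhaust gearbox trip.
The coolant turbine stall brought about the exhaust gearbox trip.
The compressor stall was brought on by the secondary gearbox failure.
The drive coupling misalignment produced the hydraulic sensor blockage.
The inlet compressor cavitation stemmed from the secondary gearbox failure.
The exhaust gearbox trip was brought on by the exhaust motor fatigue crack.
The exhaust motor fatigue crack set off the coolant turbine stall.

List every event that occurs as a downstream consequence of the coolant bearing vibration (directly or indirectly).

Direct effects: the exhaust motor fatigue crack.
2 steps out: the coolant turbine stall, the exhaust gearbox trip, the inlet compressor cavitation.
Not reachable from it: the upstream relay misalignment, the drive coupling misalignment, the secondary gearbox failure, the compressor stall, the hydraulic sensor blockage, the drive seal vibration.

the coolant turbine stall, the exhaust gearbox trip, the exhaust motor fatigue crack, the inlet compressor cavitation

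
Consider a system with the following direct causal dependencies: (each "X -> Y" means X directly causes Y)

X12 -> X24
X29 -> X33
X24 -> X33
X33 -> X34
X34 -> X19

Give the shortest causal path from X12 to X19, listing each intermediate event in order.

X12 → X24 → X33 → X34 → X19

X12 → X24
X24 → X33
X33 → X34
X34 → X19
Length: 4 steps.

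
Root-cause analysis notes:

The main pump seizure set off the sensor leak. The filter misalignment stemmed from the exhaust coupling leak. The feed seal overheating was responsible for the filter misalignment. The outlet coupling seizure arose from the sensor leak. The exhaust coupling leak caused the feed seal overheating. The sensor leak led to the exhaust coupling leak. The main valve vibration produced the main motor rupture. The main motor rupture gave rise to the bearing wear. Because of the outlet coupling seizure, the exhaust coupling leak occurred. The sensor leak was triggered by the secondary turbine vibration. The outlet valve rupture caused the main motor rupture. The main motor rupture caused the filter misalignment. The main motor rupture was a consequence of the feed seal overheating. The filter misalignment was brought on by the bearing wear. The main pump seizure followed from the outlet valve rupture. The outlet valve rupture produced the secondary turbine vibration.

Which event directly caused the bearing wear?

Upstream contributors include the outlet valve rupture, the main pump seizure, the secondary turbine vibration, the sensor leak, the outlet coupling seizure, the exhaust coupling leak, the feed seal overheating, the main valve vibration, but only the main motor rupture feeds directly into the bearing wear.

the main motor rupture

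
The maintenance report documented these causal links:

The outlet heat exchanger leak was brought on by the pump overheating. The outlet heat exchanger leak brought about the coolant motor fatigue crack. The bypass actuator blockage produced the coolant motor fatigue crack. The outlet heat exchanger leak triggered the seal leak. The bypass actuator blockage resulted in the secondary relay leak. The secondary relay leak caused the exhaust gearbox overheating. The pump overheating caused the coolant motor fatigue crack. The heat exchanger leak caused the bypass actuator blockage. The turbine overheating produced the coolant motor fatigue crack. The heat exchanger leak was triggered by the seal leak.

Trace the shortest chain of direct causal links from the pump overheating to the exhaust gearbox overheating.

the pump overheating → the outlet heat exchanger leak → the seal leak → the heat exchanger leak → the bypass actuator blockage → the secondary relay leak → the exhaust gearbox overheating

the pump overheating → the outlet heat exchanger leak
the outlet heat exchanger leak → the seal leak
the seal leak → the heat exchanger leak
the heat exchanger leak → the bypass actuator blockage
the bypass actuator blockage → the secondary relay leak
the secondary relay leak → the exhaust gearbox overheating
Length: 6 steps.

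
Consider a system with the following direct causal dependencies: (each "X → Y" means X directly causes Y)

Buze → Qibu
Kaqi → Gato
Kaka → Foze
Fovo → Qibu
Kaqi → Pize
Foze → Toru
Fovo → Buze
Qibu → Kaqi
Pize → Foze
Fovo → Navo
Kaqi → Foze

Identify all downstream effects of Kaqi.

Direct effects: Gato, Pize, Foze.
2 steps out: Toru.
Not reachable from it: Fovo, Buze, Navo, Qibu, Kaka.

Foze, Gato, Pize, Toru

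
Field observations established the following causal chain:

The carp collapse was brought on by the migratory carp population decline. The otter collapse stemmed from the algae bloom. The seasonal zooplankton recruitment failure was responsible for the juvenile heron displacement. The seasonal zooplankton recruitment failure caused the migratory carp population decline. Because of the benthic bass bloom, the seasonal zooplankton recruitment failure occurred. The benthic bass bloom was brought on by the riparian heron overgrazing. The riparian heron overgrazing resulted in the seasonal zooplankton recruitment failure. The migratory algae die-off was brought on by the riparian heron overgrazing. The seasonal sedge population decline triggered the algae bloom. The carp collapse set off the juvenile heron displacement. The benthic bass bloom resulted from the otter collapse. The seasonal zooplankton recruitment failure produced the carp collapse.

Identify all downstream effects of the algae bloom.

Direct effects: the otter collapse.
2 steps out: the benthic bass bloom.
3 steps out: the seasonal zooplankton recruitment failure.
4 steps out: the migratory carp population decline, the carp collapse, the juvenile heron displacement.
Not reachable from it: the seasonal sedge population decline, the riparian heron overgrazing, the migratory algae die-off.

the benthic bass bloom, the carp collapse, the juvenile heron displacement, the migratory carp population decline, the otter collapse, the seasonal zooplankton recruitment failure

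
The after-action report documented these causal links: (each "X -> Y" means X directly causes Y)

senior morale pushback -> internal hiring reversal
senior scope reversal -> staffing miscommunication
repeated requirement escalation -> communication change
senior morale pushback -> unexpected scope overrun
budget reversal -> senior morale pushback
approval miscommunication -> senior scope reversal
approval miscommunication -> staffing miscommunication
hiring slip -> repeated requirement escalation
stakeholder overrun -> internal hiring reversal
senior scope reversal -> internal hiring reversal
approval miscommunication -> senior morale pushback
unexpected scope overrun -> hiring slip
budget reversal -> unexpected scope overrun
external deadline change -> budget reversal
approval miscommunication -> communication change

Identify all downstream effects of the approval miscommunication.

Direct effects: the senior scope reversal, the staffing miscommunication, the senior morale pushback, the communication change.
2 steps out: the unexpected scope overrun, the internal hiring reversal.
3 steps out: the hiring slip.
4 steps out: the repeated requirement escalation.
Not reachable from it: the stakeholder overrun, the external deadline change, the budget reversal.

the communication change, the hiring slip, the internal hiring reversal, the repeated requirement escalation, the senior morale pushback, the senior scope reversal, the staffing miscommunication, the unexpected scope overrun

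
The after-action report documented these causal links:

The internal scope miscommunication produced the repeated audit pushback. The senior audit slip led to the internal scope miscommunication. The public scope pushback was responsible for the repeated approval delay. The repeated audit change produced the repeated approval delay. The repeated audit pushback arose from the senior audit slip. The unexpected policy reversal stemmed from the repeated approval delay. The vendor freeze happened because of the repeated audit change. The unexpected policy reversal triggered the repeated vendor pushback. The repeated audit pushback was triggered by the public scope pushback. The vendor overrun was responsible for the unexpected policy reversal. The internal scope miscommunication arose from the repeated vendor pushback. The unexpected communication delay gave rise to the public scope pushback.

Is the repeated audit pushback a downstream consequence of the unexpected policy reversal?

Yes

There is a causal chain: the unexpected policy reversal → the repeated vendor pushback → the internal scope miscommunication → the repeated audit pushback.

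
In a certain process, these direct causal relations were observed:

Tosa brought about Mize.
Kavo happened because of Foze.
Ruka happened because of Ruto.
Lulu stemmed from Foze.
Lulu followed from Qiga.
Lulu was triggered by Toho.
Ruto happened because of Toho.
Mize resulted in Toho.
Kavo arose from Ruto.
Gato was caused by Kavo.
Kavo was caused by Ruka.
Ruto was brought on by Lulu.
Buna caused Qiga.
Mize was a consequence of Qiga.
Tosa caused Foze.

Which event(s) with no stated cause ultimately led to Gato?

Buna, Tosa

Tracing upstream from Gato: Gato ← Kavo ← Foze ← Tosa.
A separate upstream branch: Gato ← Kavo ← Ruto ← Lulu ← Qiga ← Buna.
Each of those chain origins has no stated cause.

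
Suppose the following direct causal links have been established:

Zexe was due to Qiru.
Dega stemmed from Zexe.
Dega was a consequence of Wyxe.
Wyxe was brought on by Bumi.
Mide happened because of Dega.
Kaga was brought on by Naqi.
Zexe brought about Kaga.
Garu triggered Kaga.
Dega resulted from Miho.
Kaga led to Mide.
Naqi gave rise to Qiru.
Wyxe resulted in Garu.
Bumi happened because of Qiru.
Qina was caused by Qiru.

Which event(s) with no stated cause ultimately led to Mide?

Miho, Naqi

Tracing upstream from Mide: Mide ← Kaga ← Naqi.
A separate upstream branch: Mide ← Dega ← Miho.
Each of those chain origins has no stated cause.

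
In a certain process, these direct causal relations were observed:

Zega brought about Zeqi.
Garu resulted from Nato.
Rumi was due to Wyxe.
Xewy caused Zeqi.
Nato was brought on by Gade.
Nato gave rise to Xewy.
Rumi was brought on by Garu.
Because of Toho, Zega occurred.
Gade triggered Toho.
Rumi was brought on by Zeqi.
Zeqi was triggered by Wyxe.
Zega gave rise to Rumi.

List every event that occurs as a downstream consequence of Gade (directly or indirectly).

Direct effects: Nato, Toho.
2 steps out: Garu, Xewy, Zega.
3 steps out: Zeqi, Rumi.
Not reachable from it: Wyxe.

Garu, Nato, Rumi, Toho, Xewy, Zega, Zeqi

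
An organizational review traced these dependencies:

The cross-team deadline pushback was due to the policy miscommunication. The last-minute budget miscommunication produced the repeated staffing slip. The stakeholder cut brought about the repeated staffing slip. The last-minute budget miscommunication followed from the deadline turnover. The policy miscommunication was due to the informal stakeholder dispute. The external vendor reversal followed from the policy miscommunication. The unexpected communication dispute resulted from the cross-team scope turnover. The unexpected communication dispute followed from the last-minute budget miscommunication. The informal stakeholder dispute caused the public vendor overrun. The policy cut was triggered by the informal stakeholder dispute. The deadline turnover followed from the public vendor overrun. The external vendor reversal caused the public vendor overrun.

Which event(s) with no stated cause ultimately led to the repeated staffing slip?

the informal stakeholder dispute, the stakeholder cut

Tracing upstream from the repeated staffing slip: the repeated staffing slip ← the last-minute budget miscommunication ← the deadline turnover ← the public vendor overrun ← the informal stakeholder dispute.
A separate upstream branch: the repeated staffing slip ← the stakeholder cut.
Each of those chain origins has no stated cause.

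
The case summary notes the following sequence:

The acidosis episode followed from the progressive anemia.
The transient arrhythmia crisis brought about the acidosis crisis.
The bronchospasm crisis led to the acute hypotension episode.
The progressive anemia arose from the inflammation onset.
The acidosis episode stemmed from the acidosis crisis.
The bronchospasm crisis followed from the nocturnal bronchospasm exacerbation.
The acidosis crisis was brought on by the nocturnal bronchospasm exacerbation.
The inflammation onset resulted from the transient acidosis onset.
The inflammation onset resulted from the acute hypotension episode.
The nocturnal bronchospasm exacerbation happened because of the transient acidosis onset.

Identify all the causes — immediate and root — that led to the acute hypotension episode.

Immediate cause of the acute hypotension episode: the bronchospasm crisis.
Further upstream: the transient acidosis onset, the nocturnal bronchospasm exacerbation.

the bronchospasm crisis, the nocturnal bronchospasm exacerbation, the transient acidosis onset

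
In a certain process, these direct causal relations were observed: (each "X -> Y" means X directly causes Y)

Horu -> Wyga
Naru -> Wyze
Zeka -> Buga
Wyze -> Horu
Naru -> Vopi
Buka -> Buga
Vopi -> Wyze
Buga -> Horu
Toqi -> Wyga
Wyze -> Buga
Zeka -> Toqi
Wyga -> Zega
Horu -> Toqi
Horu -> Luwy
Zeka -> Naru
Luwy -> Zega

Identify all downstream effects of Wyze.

Direct effects: Buga, Horu.
2 steps out: Toqi, Luwy, Wyga.
3 steps out: Zega.
Not reachable from it: Zeka, Naru, Vopi, Buka.

Buga, Horu, Luwy, Toqi, Wyga, Zega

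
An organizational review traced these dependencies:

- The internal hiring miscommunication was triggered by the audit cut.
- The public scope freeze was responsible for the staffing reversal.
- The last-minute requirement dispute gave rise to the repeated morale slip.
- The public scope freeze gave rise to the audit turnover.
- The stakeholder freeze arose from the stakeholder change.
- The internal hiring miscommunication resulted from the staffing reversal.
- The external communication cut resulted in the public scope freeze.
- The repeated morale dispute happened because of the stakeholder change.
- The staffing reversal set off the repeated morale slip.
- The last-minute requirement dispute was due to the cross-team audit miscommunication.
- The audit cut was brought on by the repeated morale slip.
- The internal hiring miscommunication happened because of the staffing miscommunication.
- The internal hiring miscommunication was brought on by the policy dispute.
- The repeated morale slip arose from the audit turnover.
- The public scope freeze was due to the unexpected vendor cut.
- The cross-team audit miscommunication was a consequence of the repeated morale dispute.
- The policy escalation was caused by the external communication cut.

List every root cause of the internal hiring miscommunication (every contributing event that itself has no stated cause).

the external communication cut, the policy dispute, the staffing miscommunication, the stakeholder change, the unexpected vendor cut

Tracing upstream from the internal hiring miscommunication: the internal hiring miscommunication ← the staffing reversal ← the public scope freeze ← the external communication cut.
A separate upstream branch: the internal hiring miscommunication ← the audit cut ← the repeated morale slip ← the last-minute requirement dispute ← the cross-team audit miscommunication ← the repeated morale dispute ← the stakeholder change.
A separate upstream branch: the internal hiring miscommunication ← the staffing reversal ← the public scope freeze ← the unexpected vendor cut.
A separate upstream branch: the internal hiring miscommunication ← the staffing miscommunication.
A separate upstream branch: the internal hiring miscommunication ← the policy dispute.
Each of those chain origins has no stated cause.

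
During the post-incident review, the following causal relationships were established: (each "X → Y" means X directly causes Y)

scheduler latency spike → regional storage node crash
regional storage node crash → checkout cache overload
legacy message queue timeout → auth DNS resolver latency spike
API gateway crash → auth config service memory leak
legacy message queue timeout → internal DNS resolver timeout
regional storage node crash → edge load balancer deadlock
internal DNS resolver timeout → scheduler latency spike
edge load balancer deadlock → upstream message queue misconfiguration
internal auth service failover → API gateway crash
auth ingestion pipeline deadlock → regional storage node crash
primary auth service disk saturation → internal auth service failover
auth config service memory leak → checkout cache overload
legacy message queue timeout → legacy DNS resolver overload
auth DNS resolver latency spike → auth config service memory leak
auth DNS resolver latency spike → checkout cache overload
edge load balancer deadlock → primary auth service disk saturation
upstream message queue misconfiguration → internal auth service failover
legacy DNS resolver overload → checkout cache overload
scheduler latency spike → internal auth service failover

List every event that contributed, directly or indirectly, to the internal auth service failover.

the auth ingestion pipeline deadlock, the edge load balancer deadlock, the internal DNS resolver timeout, the legacy message queue timeout, the primary auth service disk saturation, the regional storage node crash, the scheduler latency spike, the upstream message queue misconfiguration

Immediate causes of the internal auth service failover: the scheduler latency spike, the upstream message queue misconfiguration, the primary auth service disk saturation.
Further upstream: the auth ingestion pipeline deadlock, the legacy message queue timeout, the internal DNS resolver timeout, the regional storage node crash, the edge load balancer deadlock.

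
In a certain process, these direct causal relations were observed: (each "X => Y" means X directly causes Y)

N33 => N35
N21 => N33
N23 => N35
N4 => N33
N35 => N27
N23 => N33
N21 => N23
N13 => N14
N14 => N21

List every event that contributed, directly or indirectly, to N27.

Immediate cause of N27: N35.
Further upstream: N13, N14, N21, N23, N33, N4.

N13, N14, N21, N23, N33, N35, N4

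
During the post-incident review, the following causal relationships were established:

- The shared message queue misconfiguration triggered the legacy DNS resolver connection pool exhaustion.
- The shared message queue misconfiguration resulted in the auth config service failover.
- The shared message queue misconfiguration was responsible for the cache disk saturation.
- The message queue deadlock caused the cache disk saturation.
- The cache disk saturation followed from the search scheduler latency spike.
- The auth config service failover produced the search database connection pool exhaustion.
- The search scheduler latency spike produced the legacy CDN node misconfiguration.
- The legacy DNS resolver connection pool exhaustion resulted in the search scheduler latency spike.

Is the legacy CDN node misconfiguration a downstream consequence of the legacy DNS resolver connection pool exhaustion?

Yes

There is a causal chain: the legacy DNS resolver connection pool exhaustion → the search scheduler latency spike → the legacy CDN node misconfiguration.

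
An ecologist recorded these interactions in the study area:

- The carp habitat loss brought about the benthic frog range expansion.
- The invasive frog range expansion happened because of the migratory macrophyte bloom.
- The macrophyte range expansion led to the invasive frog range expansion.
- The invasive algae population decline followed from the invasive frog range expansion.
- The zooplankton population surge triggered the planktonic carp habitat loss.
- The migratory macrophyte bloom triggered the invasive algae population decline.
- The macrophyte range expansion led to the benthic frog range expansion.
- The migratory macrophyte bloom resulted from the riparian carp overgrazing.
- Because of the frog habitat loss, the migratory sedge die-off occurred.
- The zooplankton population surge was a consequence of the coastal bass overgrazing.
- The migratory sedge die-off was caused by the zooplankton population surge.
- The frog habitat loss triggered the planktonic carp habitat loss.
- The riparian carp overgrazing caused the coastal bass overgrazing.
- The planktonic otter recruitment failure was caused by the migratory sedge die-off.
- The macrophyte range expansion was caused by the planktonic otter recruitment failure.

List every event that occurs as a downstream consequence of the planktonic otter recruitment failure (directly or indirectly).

the benthic frog range expansion, the invasive algae population decline, the invasive frog range expansion, the macrophyte range expansion

Direct effects: the macrophyte range expansion.
2 steps out: the benthic frog range expansion, the invasive frog range expansion.
3 steps out: the invasive algae population decline.
Not reachable from it: the riparian carp overgrazing, the coastal bass overgrazing, the frog habitat loss, the zooplankton population surge, the planktonic carp habitat loss, the migratory sedge die-off, the carp habitat loss, the migratory macrophyte bloom.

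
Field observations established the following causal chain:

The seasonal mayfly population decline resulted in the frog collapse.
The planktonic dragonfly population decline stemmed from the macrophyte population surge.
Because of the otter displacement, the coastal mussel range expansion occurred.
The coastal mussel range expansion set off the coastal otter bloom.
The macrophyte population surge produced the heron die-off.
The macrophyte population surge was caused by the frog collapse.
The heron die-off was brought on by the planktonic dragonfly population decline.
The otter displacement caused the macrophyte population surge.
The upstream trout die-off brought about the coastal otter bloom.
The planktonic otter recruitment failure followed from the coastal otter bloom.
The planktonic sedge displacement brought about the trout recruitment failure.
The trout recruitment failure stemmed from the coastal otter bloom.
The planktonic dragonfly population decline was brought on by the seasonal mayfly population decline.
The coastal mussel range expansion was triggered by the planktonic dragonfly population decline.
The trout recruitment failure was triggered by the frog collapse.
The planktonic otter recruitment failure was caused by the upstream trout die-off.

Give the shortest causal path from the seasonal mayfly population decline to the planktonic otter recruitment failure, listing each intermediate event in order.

the seasonal mayfly population decline → the planktonic dragonfly population decline
the planktonic dragonfly population decline → the coastal mussel range expansion
the coastal mussel range expansion → the coastal otter bloom
the coastal otter bloom → the planktonic otter recruitment failure
Length: 4 steps.

the seasonal mayfly population decline → the planktonic dragonfly population decline → the coastal mussel range expansion → the coastal otter bloom → the planktonic otter recruitment failure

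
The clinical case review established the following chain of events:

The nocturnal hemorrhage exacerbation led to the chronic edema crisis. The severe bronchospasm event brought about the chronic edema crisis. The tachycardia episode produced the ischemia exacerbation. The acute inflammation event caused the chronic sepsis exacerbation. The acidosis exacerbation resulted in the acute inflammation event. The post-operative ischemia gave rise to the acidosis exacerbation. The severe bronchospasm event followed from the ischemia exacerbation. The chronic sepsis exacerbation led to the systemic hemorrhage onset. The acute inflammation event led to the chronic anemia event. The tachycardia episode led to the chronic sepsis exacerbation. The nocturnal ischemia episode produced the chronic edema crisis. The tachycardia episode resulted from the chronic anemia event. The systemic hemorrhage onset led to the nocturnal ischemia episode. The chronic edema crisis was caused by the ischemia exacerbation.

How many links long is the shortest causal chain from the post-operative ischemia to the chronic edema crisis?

6

Shortest chain: the post-operative ischemia → the acidosis exacerbation → the acute inflammation event → the chronic anemia event → the tachycardia episode → the ischemia exacerbation → the chronic edema crisis.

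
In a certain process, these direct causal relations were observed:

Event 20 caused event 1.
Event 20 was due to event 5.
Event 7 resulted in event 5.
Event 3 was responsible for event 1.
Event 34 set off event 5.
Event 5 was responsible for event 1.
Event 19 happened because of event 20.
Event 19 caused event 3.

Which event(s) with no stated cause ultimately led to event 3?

event 34, event 7

Tracing upstream from event 3: event 3 ← event 19 ← event 20 ← event 5 ← event 7.
A separate upstream branch: event 3 ← event 19 ← event 20 ← event 5 ← event 34.
Each of those chain origins has no stated cause.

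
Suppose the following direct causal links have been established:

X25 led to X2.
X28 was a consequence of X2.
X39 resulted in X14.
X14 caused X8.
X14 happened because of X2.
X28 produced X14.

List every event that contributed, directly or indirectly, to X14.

Immediate causes of X14: X2, X28, X39.
Further upstream: X25.

X2, X25, X28, X39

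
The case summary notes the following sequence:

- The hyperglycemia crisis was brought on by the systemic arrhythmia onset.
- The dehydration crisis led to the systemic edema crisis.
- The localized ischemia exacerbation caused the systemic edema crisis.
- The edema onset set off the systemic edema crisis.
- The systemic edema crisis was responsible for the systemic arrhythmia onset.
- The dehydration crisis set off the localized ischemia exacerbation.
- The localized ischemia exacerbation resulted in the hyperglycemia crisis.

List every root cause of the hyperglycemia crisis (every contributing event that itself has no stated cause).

the dehydration crisis, the edema onset

Tracing upstream from the hyperglycemia crisis: the hyperglycemia crisis ← the localized ischemia exacerbation ← the dehydration crisis.
A separate upstream branch: the hyperglycemia crisis ← the systemic arrhythmia onset ← the systemic edema crisis ← the edema onset.
Each of those chain origins has no stated cause.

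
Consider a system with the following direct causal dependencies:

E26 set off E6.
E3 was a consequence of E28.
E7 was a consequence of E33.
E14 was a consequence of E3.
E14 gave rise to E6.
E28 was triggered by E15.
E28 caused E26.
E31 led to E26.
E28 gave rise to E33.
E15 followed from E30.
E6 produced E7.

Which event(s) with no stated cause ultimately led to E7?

E30, E31

Tracing upstream from E7: E7 ← E33 ← E28 ← E15 ← E30.
A separate upstream branch: E7 ← E6 ← E26 ← E31.
Each of those chain origins has no stated cause.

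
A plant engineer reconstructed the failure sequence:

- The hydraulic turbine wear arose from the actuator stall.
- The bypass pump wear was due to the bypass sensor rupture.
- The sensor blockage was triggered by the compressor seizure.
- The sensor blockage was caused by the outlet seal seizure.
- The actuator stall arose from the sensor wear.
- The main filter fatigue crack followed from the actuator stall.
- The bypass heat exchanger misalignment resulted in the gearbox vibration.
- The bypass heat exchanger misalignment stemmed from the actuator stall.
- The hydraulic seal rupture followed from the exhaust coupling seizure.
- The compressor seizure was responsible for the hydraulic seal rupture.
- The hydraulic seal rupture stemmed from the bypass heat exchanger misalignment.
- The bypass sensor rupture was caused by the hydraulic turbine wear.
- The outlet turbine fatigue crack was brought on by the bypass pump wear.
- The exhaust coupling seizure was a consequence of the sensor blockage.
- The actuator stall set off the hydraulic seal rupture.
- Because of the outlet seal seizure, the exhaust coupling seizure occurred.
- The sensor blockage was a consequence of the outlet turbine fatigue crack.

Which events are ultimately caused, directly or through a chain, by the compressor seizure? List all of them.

Direct effects: the sensor blockage, the hydraulic seal rupture.
2 steps out: the exhaust coupling seizure.
Not reachable from it: the sensor wear, the actuator stall, the bypass heat exchanger misalignment, the gearbox vibration, the hydraulic turbine wear, the main filter fatigue crack, the bypass sensor rupture, the outlet seal seizure, the bypass pump wear, the outlet turbine fatigue crack.

the exhaust coupling seizure, the hydraulic seal rupture, the sensor blockage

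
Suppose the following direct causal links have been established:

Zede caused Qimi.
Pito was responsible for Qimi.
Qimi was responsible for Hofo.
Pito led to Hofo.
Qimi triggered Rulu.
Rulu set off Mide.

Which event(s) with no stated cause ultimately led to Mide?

Pito, Zede

Tracing upstream from Mide: Mide ← Rulu ← Qimi ← Pito.
A separate upstream branch: Mide ← Rulu ← Qimi ← Zede.
Each of those chain origins has no stated cause.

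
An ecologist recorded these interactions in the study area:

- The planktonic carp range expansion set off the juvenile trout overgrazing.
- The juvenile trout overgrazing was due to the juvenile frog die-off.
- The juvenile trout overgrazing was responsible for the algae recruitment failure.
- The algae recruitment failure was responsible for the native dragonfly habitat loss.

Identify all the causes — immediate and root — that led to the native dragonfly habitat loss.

Immediate cause of the native dragonfly habitat loss: the algae recruitment failure.
Further upstream: the juvenile frog die-off, the planktonic carp range expansion, the juvenile trout overgrazing.

the algae recruitment failure, the juvenile frog die-off, the juvenile trout overgrazing, the planktonic carp range expansion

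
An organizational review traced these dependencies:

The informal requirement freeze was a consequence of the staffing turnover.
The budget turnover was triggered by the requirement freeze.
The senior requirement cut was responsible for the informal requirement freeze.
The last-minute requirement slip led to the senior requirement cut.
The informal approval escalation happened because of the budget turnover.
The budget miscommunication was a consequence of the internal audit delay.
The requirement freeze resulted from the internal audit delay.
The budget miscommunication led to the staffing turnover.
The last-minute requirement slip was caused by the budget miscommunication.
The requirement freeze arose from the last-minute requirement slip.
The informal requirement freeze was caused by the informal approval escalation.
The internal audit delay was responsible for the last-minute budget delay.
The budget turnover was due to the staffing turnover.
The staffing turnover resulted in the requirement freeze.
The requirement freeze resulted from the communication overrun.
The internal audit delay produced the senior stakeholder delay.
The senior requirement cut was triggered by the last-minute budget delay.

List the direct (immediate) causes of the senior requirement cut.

the last-minute budget delay, the last-minute requirement slip

Upstream contributors include the internal audit delay, the budget miscommunication, but only the last-minute budget delay, the last-minute requirement slip feed directly into the senior requirement cut.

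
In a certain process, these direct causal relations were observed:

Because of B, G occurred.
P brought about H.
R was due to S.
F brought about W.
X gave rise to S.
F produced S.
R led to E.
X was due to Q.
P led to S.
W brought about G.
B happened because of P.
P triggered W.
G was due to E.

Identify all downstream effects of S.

E, G, R

Direct effects: R.
2 steps out: E.
3 steps out: G.
Not reachable from it: P, H, Q, X, F, B, W.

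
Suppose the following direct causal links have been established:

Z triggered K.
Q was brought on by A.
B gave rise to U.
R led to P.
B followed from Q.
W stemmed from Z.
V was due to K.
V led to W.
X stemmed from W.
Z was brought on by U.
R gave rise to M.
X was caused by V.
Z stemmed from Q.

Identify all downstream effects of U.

Direct effects: Z.
2 steps out: K, W.
3 steps out: V, X.
Not reachable from it: R, A, Q, P, M, B.

K, V, W, X, Z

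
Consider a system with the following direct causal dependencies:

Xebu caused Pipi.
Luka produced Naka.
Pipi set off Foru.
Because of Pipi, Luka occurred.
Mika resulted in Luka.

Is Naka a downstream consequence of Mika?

There is a causal chain: Mika → Luka → Naka.

Yes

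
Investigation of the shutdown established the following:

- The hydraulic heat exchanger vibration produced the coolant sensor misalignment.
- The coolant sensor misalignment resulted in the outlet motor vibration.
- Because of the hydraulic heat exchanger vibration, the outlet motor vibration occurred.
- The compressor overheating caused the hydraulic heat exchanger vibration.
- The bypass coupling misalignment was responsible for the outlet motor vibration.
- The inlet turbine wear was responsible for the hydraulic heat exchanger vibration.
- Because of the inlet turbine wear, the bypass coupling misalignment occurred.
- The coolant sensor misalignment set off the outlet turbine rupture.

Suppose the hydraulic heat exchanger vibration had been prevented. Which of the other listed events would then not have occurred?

the coolant sensor misalignment, the outlet turbine rupture

Downstream of the hydraulic heat exchanger vibration: the coolant sensor misalignment, the outlet motor vibration, the outlet turbine rupture.
Of those, still caused via another path: the outlet motor vibration.
The remainder have no surviving cause.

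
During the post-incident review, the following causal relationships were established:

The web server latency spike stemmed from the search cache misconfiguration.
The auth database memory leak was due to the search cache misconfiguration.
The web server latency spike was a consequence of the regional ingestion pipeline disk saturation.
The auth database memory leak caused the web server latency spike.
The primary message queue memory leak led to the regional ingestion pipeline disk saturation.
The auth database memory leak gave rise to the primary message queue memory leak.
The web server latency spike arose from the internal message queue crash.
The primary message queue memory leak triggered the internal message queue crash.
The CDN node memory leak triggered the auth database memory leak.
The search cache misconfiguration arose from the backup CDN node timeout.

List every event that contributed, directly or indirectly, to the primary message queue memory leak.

the CDN node memory leak, the auth database memory leak, the backup CDN node timeout, the search cache misconfiguration

Immediate cause of the primary message queue memory leak: the auth database memory leak.
Further upstream: the backup CDN node timeout, the search cache misconfiguration, the CDN node memory leak.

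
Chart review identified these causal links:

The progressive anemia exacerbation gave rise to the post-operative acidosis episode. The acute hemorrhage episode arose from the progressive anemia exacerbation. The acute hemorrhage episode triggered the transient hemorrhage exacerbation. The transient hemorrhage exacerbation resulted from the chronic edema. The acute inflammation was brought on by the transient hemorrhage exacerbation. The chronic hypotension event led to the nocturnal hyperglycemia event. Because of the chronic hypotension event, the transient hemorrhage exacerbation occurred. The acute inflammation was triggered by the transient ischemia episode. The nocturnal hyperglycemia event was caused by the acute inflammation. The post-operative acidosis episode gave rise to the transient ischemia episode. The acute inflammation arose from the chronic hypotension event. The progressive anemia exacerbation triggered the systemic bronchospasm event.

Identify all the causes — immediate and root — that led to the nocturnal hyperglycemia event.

Immediate causes of the nocturnal hyperglycemia event: the chronic hypotension event, the acute inflammation.
Further upstream: the chronic edema, the progressive anemia exacerbation, the post-operative acidosis episode, the acute hemorrhage episode, the transient hemorrhage exacerbation, the transient ischemia episode.

the acute hemorrhage episode, the acute inflammation, the chronic edema, the chronic hypotension event, the post-operative acidosis episode, the progressive anemia exacerbation, the transient hemorrhage exacerbation, the transient ischemia episode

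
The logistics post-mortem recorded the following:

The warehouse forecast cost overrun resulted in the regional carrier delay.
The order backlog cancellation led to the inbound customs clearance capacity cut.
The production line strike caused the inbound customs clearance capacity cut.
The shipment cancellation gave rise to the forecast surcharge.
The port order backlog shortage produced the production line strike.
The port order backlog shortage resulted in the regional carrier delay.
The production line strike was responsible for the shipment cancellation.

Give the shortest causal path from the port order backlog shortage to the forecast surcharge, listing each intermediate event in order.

the port order backlog shortage → the production line strike → the shipment cancellation → the forecast surcharge

the port order backlog shortage → the production line strike
the production line strike → the shipment cancellation
the shipment cancellation → the forecast surcharge
Length: 3 steps.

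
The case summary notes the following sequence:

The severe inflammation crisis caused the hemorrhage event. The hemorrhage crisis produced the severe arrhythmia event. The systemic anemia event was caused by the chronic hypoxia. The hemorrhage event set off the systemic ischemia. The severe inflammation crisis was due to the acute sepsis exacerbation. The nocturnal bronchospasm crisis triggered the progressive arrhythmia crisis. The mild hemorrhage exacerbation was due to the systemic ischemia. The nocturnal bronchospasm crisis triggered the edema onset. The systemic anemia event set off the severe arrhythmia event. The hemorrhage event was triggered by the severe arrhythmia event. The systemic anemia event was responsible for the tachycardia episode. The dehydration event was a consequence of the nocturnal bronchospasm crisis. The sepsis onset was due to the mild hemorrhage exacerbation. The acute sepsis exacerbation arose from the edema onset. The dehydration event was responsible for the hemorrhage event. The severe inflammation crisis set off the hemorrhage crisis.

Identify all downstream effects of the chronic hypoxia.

the hemorrhage event, the mild hemorrhage exacerbation, the sepsis onset, the severe arrhythmia event, the systemic anemia event, the systemic ischemia, the tachycardia episode

Direct effects: the systemic anemia event.
2 steps out: the severe arrhythmia event, the tachycardia episode.
3 steps out: the hemorrhage event.
4 steps out: the systemic ischemia.
5 steps out: the mild hemorrhage exacerbation.
6 steps out: the sepsis onset.
Not reachable from it: the nocturnal bronchospasm crisis, the dehydration event, the edema onset, the acute sepsis exacerbation, the severe inflammation crisis, the hemorrhage crisis, the progressive arrhythmia crisis.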